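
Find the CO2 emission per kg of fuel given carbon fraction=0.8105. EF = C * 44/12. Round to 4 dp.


EF = C_frac * (M_CO2 / M_C)
EF = 0.8105 * (44/12)
EF = 0.8105 * 3.666667 = 2.9718 kg_CO2/kg_fuel


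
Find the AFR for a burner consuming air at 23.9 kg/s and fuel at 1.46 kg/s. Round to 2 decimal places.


AFR = m_air / m_fuel
AFR = 23.9 / 1.46 = 16.37


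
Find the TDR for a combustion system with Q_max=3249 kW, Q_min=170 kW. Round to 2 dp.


TDR = Q_max / Q_min
TDR = 3249 / 170 = 19.11


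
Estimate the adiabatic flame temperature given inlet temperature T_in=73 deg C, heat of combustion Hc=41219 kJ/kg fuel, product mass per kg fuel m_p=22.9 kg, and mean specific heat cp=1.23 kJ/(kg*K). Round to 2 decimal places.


T_ad = T_in + Hc / (m_p * cp)
Denominator = 22.9 * 1.23 = 28.1670
Temperature rise = 41219 / 28.1670 = 1463.38 K
T_ad = 73 + 1463.38 = 1536.38 deg C


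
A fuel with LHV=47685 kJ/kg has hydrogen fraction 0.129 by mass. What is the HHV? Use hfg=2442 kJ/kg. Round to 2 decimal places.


HHV = LHV + hfg * 9 * H
Water addition = 2442 * 9 * 0.129 = 2835.162 kJ/kg
HHV = 47685 + 2835.162 = 50520.16 kJ/kg


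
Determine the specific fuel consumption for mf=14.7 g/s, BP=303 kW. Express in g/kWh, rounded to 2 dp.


SFC = (mf / BP) * 3600
Rate = 14.7 / 303 = 0.048515 g/(s*kW)
SFC = 0.048515 * 3600 = 174.65 g/kWh


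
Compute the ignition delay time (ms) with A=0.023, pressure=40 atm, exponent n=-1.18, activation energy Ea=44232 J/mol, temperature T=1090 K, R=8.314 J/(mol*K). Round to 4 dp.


tau = A * P^n * exp(Ea/(R*T))
P^n = 40^(-1.18) = 0.01286972
Ea/(R*T) = 44232/(8.314*1090) = 4.880902
exp(Ea/(R*T)) = 131.749405
tau = 0.023 * 0.01286972 * 131.749405 = 0.0390 ms


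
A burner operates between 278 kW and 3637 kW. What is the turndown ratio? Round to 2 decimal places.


TDR = Q_max / Q_min
TDR = 3637 / 278 = 13.08


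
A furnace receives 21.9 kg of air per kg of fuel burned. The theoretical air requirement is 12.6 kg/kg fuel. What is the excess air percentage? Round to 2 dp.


Excess air = actual - stoichiometric = 21.9 - 12.6 = 9.30 kg/kg fuel
Excess air % = (excess / stoich) * 100 = (9.30 / 12.6) * 100 = 73.81%


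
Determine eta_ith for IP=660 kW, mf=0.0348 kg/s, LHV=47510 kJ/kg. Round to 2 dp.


eta_ith = (IP / (mf * LHV)) * 100
Denominator = 0.0348 * 47510 = 1653.3480 kW
eta_ith = (660 / 1653.3480) * 100 = 39.92%


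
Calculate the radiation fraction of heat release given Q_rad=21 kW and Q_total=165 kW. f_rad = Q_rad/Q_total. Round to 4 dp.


f_rad = Q_rad / Q_total
f_rad = 21 / 165 = 0.1273


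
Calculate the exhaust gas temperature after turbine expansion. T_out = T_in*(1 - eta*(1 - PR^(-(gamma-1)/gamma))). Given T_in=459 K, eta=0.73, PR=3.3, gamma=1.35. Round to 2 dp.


T_out = T_in * (1 - eta * (1 - PR^(-(gamma-1)/gamma)))
Exponent = -(1.35-1)/1.35 = -0.25925926
PR^exp = 3.3^(-0.25925926) = 0.73378775
Factor = 1 - 0.73*(1 - 0.73378775) = 0.80566506
T_out = 459 * 0.80566506 = 369.80 K


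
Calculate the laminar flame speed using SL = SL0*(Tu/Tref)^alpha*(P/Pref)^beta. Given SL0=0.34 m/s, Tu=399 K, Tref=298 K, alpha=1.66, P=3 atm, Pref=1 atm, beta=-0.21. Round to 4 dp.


SL = SL0 * (Tu/Tref)^alpha * (P/Pref)^beta
T ratio = 399/298 = 1.33892617
(T ratio)^alpha = 1.33892617^1.66 = 1.623364
(P/Pref)^beta = 3^(-0.21) = 0.793971
SL = 0.34 * 1.623364 * 0.793971 = 0.4382 m/s


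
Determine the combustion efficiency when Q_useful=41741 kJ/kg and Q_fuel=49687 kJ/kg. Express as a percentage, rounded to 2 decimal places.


Efficiency = (Q_useful / Q_fuel) * 100
Efficiency = (41741 / 49687) * 100
Efficiency = 0.8401 * 100 = 84.01%


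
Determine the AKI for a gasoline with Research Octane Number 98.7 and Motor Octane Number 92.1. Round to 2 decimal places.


AKI = (RON + MON) / 2
AKI = (98.7 + 92.1) / 2
AKI = 190.8 / 2 = 95.40


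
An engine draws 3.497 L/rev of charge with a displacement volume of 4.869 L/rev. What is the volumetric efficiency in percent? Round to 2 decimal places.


eta_v = (V_actual / V_disp) * 100
Ratio = 3.497 / 4.869 = 0.7182
eta_v = 0.7182 * 100 = 71.82%


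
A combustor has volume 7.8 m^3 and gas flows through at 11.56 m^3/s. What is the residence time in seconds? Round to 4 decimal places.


tau = V / Q_flow
tau = 7.8 / 11.56 = 0.6747 s


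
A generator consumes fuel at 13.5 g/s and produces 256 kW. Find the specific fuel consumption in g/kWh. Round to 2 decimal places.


SFC = (mf / BP) * 3600
Rate = 13.5 / 256 = 0.052734 g/(s*kW)
SFC = 0.052734 * 3600 = 189.84 g/kWh


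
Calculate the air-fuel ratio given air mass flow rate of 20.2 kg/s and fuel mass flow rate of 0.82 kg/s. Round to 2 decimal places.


AFR = m_air / m_fuel
AFR = 20.2 / 0.82 = 24.63


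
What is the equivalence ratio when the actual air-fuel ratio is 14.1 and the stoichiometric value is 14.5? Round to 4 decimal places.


phi = AFR_stoich / AFR_actual
phi = 14.5 / 14.1 = 1.0284


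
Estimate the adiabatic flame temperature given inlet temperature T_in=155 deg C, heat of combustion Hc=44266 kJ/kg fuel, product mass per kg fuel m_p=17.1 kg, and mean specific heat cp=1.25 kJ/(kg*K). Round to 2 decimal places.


T_ad = T_in + Hc / (m_p * cp)
Denominator = 17.1 * 1.25 = 21.3750
Temperature rise = 44266 / 21.3750 = 2070.92 K
T_ad = 155 + 2070.92 = 2225.92 deg C


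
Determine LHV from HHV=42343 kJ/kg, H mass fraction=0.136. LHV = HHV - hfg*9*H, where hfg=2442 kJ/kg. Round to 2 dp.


LHV = HHV - hfg * 9 * H
Water correction = 2442 * 9 * 0.136 = 2989.008 kJ/kg
LHV = 42343 - 2989.008 = 39353.99 kJ/kg


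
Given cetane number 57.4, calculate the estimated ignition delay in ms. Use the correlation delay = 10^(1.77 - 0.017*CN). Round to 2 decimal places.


delay = 10^(1.77 - 0.017*CN)
Exponent = 1.77 - 0.017*57.4 = 0.7942
delay = 10^0.7942 = 6.23 ms


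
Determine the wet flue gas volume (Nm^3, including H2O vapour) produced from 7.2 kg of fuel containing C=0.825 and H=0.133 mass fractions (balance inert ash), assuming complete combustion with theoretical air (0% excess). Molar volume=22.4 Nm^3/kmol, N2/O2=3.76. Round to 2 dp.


Per kg fuel: CO2 = (C/12 kmol)*22.4 = (0.825/12)*22.4 = 1.54000 Nm^3
Per kg fuel: H2O = (H/2 kmol)*22.4 = (0.133/2)*22.4 = 1.48960 Nm^3
O2 needed per kg fuel = C/12 + H/4 = 0.825/12 + 0.133/4 = 0.10200000 kmol
Per kg fuel: N2 = O2*3.76*22.4 = 0.10200000*3.76*22.4 = 8.59085 Nm^3
Total per kg = 1.54000 + 1.48960 + 8.59085 = 11.62045 Nm^3
Total = 11.62045 * 7.2 = 83.67 Nm^3


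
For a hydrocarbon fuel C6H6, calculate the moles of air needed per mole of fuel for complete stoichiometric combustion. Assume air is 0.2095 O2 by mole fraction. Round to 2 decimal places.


Balanced combustion: C6H6 + 7.5 O2 -> 6 CO2 + 3 H2O
O2 needed = C + H/4 = 6 + 6/4 = 7.50 moles
Air moles = O2 / 0.2095 = 7.50 / 0.2095 = 35.80 moles air


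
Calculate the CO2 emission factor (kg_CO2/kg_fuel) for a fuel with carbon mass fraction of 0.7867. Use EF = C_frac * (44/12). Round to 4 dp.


EF = C_frac * (M_CO2 / M_C)
EF = 0.7867 * (44/12)
EF = 0.7867 * 3.666667 = 2.8846 kg_CO2/kg_fuel


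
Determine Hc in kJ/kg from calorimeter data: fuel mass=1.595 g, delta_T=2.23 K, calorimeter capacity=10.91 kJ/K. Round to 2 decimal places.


Hc = C_cal * delta_T / m_fuel
Q_released = 10.91 * 2.23 = 24.3293 kJ
m_fuel = 1.595 g = 1.595/1000 kg = 0.001595 kg
Hc = 24.3293 / 0.001595 = 15253.48 kJ/kg


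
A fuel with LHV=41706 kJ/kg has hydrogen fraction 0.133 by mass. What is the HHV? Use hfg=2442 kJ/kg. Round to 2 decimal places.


HHV = LHV + hfg * 9 * H
Water addition = 2442 * 9 * 0.133 = 2923.074 kJ/kg
HHV = 41706 + 2923.074 = 44629.07 kJ/kg


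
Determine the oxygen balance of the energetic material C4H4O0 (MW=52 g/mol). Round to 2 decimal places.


OB = -1600 * (2C + H/2 - O) / MW
Inner = 2*4 + 4/2 - 0 = 10.00
OB = -1600 * 10.00 / 52 = -307.69%


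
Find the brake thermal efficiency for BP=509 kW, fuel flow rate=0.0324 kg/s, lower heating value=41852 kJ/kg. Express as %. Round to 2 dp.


eta_BTE = (BP / (mf * LHV)) * 100
Denominator = 0.0324 * 41852 = 1356.0048 kW
eta_BTE = (509 / 1356.0048) * 100 = 37.54%


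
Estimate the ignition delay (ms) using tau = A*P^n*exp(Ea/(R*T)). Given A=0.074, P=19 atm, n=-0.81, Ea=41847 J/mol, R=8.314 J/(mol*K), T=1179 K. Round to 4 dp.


tau = A * P^n * exp(Ea/(R*T))
P^n = 19^(-0.81) = 0.09208939
Ea/(R*T) = 41847/(8.314*1179) = 4.269141
exp(Ea/(R*T)) = 71.460228
tau = 0.074 * 0.09208939 * 71.460228 = 0.4870 ms


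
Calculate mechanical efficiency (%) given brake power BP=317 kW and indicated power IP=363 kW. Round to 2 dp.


eta_mech = (BP / IP) * 100
Ratio = 317 / 363 = 0.8733
eta_mech = 0.8733 * 100 = 87.33%


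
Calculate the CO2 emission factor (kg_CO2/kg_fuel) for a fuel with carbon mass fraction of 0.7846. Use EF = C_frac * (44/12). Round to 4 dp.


EF = C_frac * (M_CO2 / M_C)
EF = 0.7846 * (44/12)
EF = 0.7846 * 3.666667 = 2.8769 kg_CO2/kg_fuel


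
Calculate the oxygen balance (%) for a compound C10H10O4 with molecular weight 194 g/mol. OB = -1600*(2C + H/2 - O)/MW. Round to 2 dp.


OB = -1600 * (2C + H/2 - O) / MW
Inner = 2*10 + 10/2 - 4 = 21.00
OB = -1600 * 21.00 / 194 = -173.20%


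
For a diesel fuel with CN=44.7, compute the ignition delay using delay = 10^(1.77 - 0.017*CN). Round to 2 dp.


delay = 10^(1.77 - 0.017*CN)
Exponent = 1.77 - 0.017*44.7 = 1.0101
delay = 10^1.0101 = 10.24 ms


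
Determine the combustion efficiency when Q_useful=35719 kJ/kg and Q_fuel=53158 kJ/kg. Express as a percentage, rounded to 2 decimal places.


Efficiency = (Q_useful / Q_fuel) * 100
Efficiency = (35719 / 53158) * 100
Efficiency = 0.6719 * 100 = 67.19%


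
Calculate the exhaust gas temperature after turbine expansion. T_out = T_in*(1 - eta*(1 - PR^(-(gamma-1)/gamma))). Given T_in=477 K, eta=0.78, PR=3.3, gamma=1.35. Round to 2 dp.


T_out = T_in * (1 - eta * (1 - PR^(-(gamma-1)/gamma)))
Exponent = -(1.35-1)/1.35 = -0.25925926
PR^exp = 3.3^(-0.25925926) = 0.73378775
Factor = 1 - 0.78*(1 - 0.73378775) = 0.79235445
T_out = 477 * 0.79235445 = 377.95 K


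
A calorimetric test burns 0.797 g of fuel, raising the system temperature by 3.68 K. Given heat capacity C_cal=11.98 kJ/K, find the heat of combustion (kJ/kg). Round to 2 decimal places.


Hc = C_cal * delta_T / m_fuel
Q_released = 11.98 * 3.68 = 44.0864 kJ
m_fuel = 0.797 g = 0.797/1000 kg = 0.000797 kg
Hc = 44.0864 / 0.000797 = 55315.43 kJ/kg


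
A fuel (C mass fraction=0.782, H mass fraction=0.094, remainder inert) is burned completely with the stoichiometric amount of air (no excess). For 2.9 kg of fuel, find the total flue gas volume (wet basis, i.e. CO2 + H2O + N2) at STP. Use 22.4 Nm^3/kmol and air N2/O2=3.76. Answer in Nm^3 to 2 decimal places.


Per kg fuel: CO2 = (C/12 kmol)*22.4 = (0.782/12)*22.4 = 1.45973 Nm^3
Per kg fuel: H2O = (H/2 kmol)*22.4 = (0.094/2)*22.4 = 1.05280 Nm^3
O2 needed per kg fuel = C/12 + H/4 = 0.782/12 + 0.094/4 = 0.08866667 kmol
Per kg fuel: N2 = O2*3.76*22.4 = 0.08866667*3.76*22.4 = 7.46786 Nm^3
Total per kg = 1.45973 + 1.05280 + 7.46786 = 9.98039 Nm^3
Total = 9.98039 * 2.9 = 28.94 Nm^3


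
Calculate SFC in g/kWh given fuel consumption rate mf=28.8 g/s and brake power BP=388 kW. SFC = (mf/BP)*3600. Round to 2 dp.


SFC = (mf / BP) * 3600
Rate = 28.8 / 388 = 0.074227 g/(s*kW)
SFC = 0.074227 * 3600 = 267.22 g/kWh


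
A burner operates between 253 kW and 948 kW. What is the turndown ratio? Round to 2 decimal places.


TDR = Q_max / Q_min
TDR = 948 / 253 = 3.75


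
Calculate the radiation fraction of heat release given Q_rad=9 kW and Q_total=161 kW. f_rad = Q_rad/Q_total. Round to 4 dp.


f_rad = Q_rad / Q_total
f_rad = 9 / 161 = 0.0559


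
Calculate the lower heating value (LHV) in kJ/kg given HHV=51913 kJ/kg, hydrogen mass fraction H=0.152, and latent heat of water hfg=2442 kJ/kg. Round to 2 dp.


LHV = HHV - hfg * 9 * H
Water correction = 2442 * 9 * 0.152 = 3340.656 kJ/kg
LHV = 51913 - 3340.656 = 48572.34 kJ/kg


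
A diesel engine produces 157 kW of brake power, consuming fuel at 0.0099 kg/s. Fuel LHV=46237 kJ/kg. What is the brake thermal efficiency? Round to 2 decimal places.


eta_BTE = (BP / (mf * LHV)) * 100
Denominator = 0.0099 * 46237 = 457.7463 kW
eta_BTE = (157 / 457.7463) * 100 = 34.30%


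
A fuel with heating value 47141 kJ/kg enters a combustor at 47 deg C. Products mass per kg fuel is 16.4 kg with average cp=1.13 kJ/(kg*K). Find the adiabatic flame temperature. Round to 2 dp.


T_ad = T_in + Hc / (m_p * cp)
Denominator = 16.4 * 1.13 = 18.5320
Temperature rise = 47141 / 18.5320 = 2543.76 K
T_ad = 47 + 2543.76 = 2590.76 deg C


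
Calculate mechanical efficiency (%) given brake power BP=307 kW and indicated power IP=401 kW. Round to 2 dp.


eta_mech = (BP / IP) * 100
Ratio = 307 / 401 = 0.7656
eta_mech = 0.7656 * 100 = 76.56%


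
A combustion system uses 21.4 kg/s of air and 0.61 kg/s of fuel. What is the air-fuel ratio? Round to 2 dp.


AFR = m_air / m_fuel
AFR = 21.4 / 0.61 = 35.08


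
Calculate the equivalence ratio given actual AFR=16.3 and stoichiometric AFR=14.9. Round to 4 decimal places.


phi = AFR_stoich / AFR_actual
phi = 14.9 / 16.3 = 0.9141


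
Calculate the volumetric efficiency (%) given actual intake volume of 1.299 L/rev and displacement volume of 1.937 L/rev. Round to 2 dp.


eta_v = (V_actual / V_disp) * 100
Ratio = 1.299 / 1.937 = 0.6706
eta_v = 0.6706 * 100 = 67.06%


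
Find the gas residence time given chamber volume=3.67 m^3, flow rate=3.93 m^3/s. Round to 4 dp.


tau = V / Q_flow
tau = 3.67 / 3.93 = 0.9338 s


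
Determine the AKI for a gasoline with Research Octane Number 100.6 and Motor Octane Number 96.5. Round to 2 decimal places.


AKI = (RON + MON) / 2
AKI = (100.6 + 96.5) / 2
AKI = 197.1 / 2 = 98.55


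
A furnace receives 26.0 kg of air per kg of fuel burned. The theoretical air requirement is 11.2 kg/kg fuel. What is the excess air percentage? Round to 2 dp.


Excess air = actual - stoichiometric = 26.0 - 11.2 = 14.80 kg/kg fuel
Excess air % = (excess / stoich) * 100 = (14.80 / 11.2) * 100 = 132.14%


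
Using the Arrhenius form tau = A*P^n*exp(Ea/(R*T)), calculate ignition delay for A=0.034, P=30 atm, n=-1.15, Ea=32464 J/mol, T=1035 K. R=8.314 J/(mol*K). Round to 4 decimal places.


tau = A * P^n * exp(Ea/(R*T))
P^n = 30^(-1.15) = 0.02001292
Ea/(R*T) = 32464/(8.314*1035) = 3.772695
exp(Ea/(R*T)) = 43.497118
tau = 0.034 * 0.02001292 * 43.497118 = 0.0296 ms


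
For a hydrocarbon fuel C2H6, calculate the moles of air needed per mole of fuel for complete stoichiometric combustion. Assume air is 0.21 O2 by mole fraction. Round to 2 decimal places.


Balanced combustion: C2H6 + 3.5 O2 -> 2 CO2 + 3 H2O
O2 needed = C + H/4 = 2 + 6/4 = 3.50 moles
Air moles = O2 / 0.21 = 3.50 / 0.21 = 16.67 moles air


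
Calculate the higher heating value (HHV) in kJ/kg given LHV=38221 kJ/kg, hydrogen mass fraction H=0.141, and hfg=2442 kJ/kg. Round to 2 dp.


HHV = LHV + hfg * 9 * H
Water addition = 2442 * 9 * 0.141 = 3098.898 kJ/kg
HHV = 38221 + 3098.898 = 41319.90 kJ/kg


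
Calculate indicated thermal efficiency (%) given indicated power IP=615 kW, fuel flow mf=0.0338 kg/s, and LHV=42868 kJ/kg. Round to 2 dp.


eta_ith = (IP / (mf * LHV)) * 100
Denominator = 0.0338 * 42868 = 1448.9384 kW
eta_ith = (615 / 1448.9384) * 100 = 42.44%


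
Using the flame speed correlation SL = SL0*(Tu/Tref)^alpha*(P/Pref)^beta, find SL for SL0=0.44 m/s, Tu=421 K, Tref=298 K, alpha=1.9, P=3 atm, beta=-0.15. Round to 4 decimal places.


SL = SL0 * (Tu/Tref)^alpha * (P/Pref)^beta
T ratio = 421/298 = 1.41275168
(T ratio)^alpha = 1.41275168^1.9 = 1.928080
(P/Pref)^beta = 3^(-0.15) = 0.848070
SL = 0.44 * 1.928080 * 0.848070 = 0.7195 m/s


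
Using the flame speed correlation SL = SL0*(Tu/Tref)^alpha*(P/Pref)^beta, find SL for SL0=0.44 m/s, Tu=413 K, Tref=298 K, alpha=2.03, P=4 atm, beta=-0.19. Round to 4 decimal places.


SL = SL0 * (Tu/Tref)^alpha * (P/Pref)^beta
T ratio = 413/298 = 1.38590604
(T ratio)^alpha = 1.38590604^2.03 = 1.939633
(P/Pref)^beta = 4^(-0.19) = 0.768438
SL = 0.44 * 1.939633 * 0.768438 = 0.6558 m/s


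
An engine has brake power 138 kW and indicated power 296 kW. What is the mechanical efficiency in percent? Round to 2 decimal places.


eta_mech = (BP / IP) * 100
Ratio = 138 / 296 = 0.4662
eta_mech = 0.4662 * 100 = 46.62%


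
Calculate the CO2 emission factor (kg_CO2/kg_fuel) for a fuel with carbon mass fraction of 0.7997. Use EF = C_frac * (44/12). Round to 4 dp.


EF = C_frac * (M_CO2 / M_C)
EF = 0.7997 * (44/12)
EF = 0.7997 * 3.666667 = 2.9322 kg_CO2/kg_fuel


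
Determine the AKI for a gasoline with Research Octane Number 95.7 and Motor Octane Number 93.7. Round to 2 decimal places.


AKI = (RON + MON) / 2
AKI = (95.7 + 93.7) / 2
AKI = 189.4 / 2 = 94.70


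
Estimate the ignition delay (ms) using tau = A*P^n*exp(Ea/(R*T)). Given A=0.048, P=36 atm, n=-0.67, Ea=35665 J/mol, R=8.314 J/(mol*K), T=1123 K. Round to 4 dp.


tau = A * P^n * exp(Ea/(R*T))
P^n = 36^(-0.67) = 0.09063112
Ea/(R*T) = 35665/(8.314*1123) = 3.819904
exp(Ea/(R*T)) = 45.599832
tau = 0.048 * 0.09063112 * 45.599832 = 0.1984 ms


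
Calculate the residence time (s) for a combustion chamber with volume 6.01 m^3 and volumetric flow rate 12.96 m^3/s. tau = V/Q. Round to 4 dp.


tau = V / Q_flow
tau = 6.01 / 12.96 = 0.4637 s


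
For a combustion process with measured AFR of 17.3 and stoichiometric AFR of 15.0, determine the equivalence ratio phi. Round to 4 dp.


phi = AFR_stoich / AFR_actual
phi = 15.0 / 17.3 = 0.8671


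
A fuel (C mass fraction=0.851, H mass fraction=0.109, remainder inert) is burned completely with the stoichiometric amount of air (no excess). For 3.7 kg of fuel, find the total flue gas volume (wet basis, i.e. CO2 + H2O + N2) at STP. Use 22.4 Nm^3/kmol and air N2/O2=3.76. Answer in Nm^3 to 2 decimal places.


Per kg fuel: CO2 = (C/12 kmol)*22.4 = (0.851/12)*22.4 = 1.58853 Nm^3
Per kg fuel: H2O = (H/2 kmol)*22.4 = (0.109/2)*22.4 = 1.22080 Nm^3
O2 needed per kg fuel = C/12 + H/4 = 0.851/12 + 0.109/4 = 0.09816667 kmol
Per kg fuel: N2 = O2*3.76*22.4 = 0.09816667*3.76*22.4 = 8.26799 Nm^3
Total per kg = 1.58853 + 1.22080 + 8.26799 = 11.07732 Nm^3
Total = 11.07732 * 3.7 = 40.99 Nm^3


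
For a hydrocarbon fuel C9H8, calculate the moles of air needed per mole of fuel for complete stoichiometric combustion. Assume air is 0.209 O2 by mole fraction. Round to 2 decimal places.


Balanced combustion: C9H8 + 11 O2 -> 9 CO2 + 4 H2O
O2 needed = C + H/4 = 9 + 8/4 = 11.00 moles
Air moles = O2 / 0.209 = 11.00 / 0.209 = 52.63 moles air


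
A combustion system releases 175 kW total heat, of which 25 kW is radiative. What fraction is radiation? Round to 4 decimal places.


f_rad = Q_rad / Q_total
f_rad = 25 / 175 = 0.1429


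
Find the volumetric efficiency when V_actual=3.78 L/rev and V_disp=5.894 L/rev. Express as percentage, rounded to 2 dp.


eta_v = (V_actual / V_disp) * 100
Ratio = 3.78 / 5.894 = 0.6413
eta_v = 0.6413 * 100 = 64.13%


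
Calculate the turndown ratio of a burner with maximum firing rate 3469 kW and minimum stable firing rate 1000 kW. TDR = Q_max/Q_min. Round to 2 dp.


TDR = Q_max / Q_min
TDR = 3469 / 1000 = 3.47


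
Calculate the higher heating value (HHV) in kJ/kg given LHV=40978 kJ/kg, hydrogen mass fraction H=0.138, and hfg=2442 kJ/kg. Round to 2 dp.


HHV = LHV + hfg * 9 * H
Water addition = 2442 * 9 * 0.138 = 3032.964 kJ/kg
HHV = 40978 + 3032.964 = 44010.96 kJ/kg


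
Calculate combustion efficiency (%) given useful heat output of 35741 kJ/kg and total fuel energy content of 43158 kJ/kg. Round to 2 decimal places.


Efficiency = (Q_useful / Q_fuel) * 100
Efficiency = (35741 / 43158) * 100
Efficiency = 0.8281 * 100 = 82.81%


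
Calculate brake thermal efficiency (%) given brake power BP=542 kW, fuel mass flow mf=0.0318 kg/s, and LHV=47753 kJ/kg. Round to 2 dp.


eta_BTE = (BP / (mf * LHV)) * 100
Denominator = 0.0318 * 47753 = 1518.5454 kW
eta_BTE = (542 / 1518.5454) * 100 = 35.69%


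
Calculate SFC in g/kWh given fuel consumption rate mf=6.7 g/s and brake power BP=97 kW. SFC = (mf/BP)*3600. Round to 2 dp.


SFC = (mf / BP) * 3600
Rate = 6.7 / 97 = 0.069072 g/(s*kW)
SFC = 0.069072 * 3600 = 248.66 g/kWh


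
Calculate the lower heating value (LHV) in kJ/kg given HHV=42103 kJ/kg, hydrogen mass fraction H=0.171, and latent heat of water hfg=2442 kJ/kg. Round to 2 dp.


LHV = HHV - hfg * 9 * H
Water correction = 2442 * 9 * 0.171 = 3758.238 kJ/kg
LHV = 42103 - 3758.238 = 38344.76 kJ/kg


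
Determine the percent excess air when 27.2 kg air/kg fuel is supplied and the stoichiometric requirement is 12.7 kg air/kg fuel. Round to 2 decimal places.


Excess air = actual - stoichiometric = 27.2 - 12.7 = 14.50 kg/kg fuel
Excess air % = (excess / stoich) * 100 = (14.50 / 12.7) * 100 = 114.17%


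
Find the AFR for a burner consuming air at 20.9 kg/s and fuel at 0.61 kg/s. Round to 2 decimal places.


AFR = m_air / m_fuel
AFR = 20.9 / 0.61 = 34.26


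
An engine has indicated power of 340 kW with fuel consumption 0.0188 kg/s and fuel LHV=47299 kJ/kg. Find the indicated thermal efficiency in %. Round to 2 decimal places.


eta_ith = (IP / (mf * LHV)) * 100
Denominator = 0.0188 * 47299 = 889.2212 kW
eta_ith = (340 / 889.2212) * 100 = 38.24%


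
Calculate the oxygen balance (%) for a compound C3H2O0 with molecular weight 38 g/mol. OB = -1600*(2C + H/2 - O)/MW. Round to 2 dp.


OB = -1600 * (2C + H/2 - O) / MW
Inner = 2*3 + 2/2 - 0 = 7.00
OB = -1600 * 7.00 / 38 = -294.74%


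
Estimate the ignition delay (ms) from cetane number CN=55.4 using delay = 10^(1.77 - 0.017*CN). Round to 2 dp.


delay = 10^(1.77 - 0.017*CN)
Exponent = 1.77 - 0.017*55.4 = 0.8282
delay = 10^0.8282 = 6.73 ms


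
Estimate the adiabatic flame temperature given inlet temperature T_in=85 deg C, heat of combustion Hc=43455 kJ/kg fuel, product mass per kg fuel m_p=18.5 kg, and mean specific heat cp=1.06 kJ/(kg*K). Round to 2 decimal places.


T_ad = T_in + Hc / (m_p * cp)
Denominator = 18.5 * 1.06 = 19.6100
Temperature rise = 43455 / 19.6100 = 2215.96 K
T_ad = 85 + 2215.96 = 2300.96 deg C


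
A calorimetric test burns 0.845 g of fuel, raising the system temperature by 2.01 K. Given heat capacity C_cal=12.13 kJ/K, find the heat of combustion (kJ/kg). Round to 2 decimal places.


Hc = C_cal * delta_T / m_fuel
Q_released = 12.13 * 2.01 = 24.3813 kJ
m_fuel = 0.845 g = 0.845/1000 kg = 0.000845 kg
Hc = 24.3813 / 0.000845 = 28853.61 kJ/kg


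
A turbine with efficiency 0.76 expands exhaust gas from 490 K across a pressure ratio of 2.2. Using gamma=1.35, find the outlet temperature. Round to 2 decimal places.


T_out = T_in * (1 - eta * (1 - PR^(-(gamma-1)/gamma)))
Exponent = -(1.35-1)/1.35 = -0.25925926
PR^exp = 2.2^(-0.25925926) = 0.81512413
Factor = 1 - 0.76*(1 - 0.81512413) = 0.85949434
T_out = 490 * 0.85949434 = 421.15 K


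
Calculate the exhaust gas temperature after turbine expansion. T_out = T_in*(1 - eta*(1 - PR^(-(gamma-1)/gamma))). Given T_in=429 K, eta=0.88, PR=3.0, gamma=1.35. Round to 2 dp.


T_out = T_in * (1 - eta * (1 - PR^(-(gamma-1)/gamma)))
Exponent = -(1.35-1)/1.35 = -0.25925926
PR^exp = 3.0^(-0.25925926) = 0.75214556
Factor = 1 - 0.88*(1 - 0.75214556) = 0.78188809
T_out = 429 * 0.78188809 = 335.43 K


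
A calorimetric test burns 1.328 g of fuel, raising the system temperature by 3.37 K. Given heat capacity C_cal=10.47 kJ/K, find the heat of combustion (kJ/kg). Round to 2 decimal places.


Hc = C_cal * delta_T / m_fuel
Q_released = 10.47 * 3.37 = 35.2839 kJ
m_fuel = 1.328 g = 1.328/1000 kg = 0.001328 kg
Hc = 35.2839 / 0.001328 = 26569.20 kJ/kg


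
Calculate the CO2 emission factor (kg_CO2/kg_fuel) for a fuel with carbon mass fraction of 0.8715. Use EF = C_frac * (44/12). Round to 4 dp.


EF = C_frac * (M_CO2 / M_C)
EF = 0.8715 * (44/12)
EF = 0.8715 * 3.666667 = 3.1955 kg_CO2/kg_fuel


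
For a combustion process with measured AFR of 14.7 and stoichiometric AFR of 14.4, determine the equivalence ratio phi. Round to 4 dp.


phi = AFR_stoich / AFR_actual
phi = 14.4 / 14.7 = 0.9796


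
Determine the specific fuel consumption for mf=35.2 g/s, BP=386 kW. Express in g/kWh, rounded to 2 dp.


SFC = (mf / BP) * 3600
Rate = 35.2 / 386 = 0.091192 g/(s*kW)
SFC = 0.091192 * 3600 = 328.29 g/kWh


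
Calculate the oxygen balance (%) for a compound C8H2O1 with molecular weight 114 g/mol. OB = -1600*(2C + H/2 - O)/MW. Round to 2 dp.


OB = -1600 * (2C + H/2 - O) / MW
Inner = 2*8 + 2/2 - 1 = 16.00
OB = -1600 * 16.00 / 114 = -224.56%


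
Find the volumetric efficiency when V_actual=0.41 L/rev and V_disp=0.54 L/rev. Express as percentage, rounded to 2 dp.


eta_v = (V_actual / V_disp) * 100
Ratio = 0.41 / 0.54 = 0.7593
eta_v = 0.7593 * 100 = 75.93%


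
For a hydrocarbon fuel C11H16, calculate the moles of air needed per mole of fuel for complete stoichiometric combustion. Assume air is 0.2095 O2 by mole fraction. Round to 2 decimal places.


Balanced combustion: C11H16 + 15 O2 -> 11 CO2 + 8 H2O
O2 needed = C + H/4 = 11 + 16/4 = 15.00 moles
Air moles = O2 / 0.2095 = 15.00 / 0.2095 = 71.60 moles air


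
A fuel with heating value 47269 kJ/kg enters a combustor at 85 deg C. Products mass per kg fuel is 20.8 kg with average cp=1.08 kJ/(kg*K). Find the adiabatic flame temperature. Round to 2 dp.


T_ad = T_in + Hc / (m_p * cp)
Denominator = 20.8 * 1.08 = 22.4640
Temperature rise = 47269 / 22.4640 = 2104.21 K
T_ad = 85 + 2104.21 = 2189.21 deg C


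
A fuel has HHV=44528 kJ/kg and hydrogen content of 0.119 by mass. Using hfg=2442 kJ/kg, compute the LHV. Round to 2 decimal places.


LHV = HHV - hfg * 9 * H
Water correction = 2442 * 9 * 0.119 = 2615.382 kJ/kg
LHV = 44528 - 2615.382 = 41912.62 kJ/kg


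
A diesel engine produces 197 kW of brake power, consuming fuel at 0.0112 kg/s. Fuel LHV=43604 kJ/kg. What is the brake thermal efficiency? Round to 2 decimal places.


eta_BTE = (BP / (mf * LHV)) * 100
Denominator = 0.0112 * 43604 = 488.3648 kW
eta_BTE = (197 / 488.3648) * 100 = 40.34%


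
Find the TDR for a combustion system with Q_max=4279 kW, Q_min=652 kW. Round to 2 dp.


TDR = Q_max / Q_min
TDR = 4279 / 652 = 6.56


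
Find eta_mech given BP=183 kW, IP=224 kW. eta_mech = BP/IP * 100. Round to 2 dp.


eta_mech = (BP / IP) * 100
Ratio = 183 / 224 = 0.8170
eta_mech = 0.8170 * 100 = 81.70%


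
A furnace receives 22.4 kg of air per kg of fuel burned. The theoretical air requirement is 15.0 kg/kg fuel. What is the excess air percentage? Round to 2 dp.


Excess air = actual - stoichiometric = 22.4 - 15.0 = 7.40 kg/kg fuel
Excess air % = (excess / stoich) * 100 = (7.40 / 15.0) * 100 = 49.33%


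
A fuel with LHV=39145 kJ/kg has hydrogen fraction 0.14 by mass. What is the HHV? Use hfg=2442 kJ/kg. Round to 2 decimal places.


HHV = LHV + hfg * 9 * H
Water addition = 2442 * 9 * 0.14 = 3076.920 kJ/kg
HHV = 39145 + 3076.920 = 42221.92 kJ/kg


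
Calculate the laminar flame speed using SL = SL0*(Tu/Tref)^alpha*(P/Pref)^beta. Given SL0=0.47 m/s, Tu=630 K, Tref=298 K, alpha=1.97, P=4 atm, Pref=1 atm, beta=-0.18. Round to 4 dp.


SL = SL0 * (Tu/Tref)^alpha * (P/Pref)^beta
T ratio = 630/298 = 2.11409396
(T ratio)^alpha = 2.11409396^1.97 = 4.370135
(P/Pref)^beta = 4^(-0.18) = 0.779165
SL = 0.47 * 4.370135 * 0.779165 = 1.6004 m/s


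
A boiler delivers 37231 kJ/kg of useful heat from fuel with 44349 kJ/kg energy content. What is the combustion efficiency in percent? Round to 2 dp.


Efficiency = (Q_useful / Q_fuel) * 100
Efficiency = (37231 / 44349) * 100
Efficiency = 0.8395 * 100 = 83.95%


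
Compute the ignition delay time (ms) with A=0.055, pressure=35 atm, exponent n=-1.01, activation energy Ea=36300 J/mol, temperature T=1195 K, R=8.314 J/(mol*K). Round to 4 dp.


tau = A * P^n * exp(Ea/(R*T))
P^n = 35^(-1.01) = 0.02757346
Ea/(R*T) = 36300/(8.314*1195) = 3.653665
exp(Ea/(R*T)) = 38.615926
tau = 0.055 * 0.02757346 * 38.615926 = 0.0586 ms


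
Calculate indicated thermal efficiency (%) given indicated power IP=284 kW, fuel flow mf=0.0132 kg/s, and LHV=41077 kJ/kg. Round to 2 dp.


eta_ith = (IP / (mf * LHV)) * 100
Denominator = 0.0132 * 41077 = 542.2164 kW
eta_ith = (284 / 542.2164) * 100 = 52.38%


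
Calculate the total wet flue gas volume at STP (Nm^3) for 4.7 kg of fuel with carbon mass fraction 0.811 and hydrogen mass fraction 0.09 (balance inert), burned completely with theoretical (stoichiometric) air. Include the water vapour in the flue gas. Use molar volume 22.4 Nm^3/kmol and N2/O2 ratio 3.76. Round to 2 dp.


Per kg fuel: CO2 = (C/12 kmol)*22.4 = (0.811/12)*22.4 = 1.51387 Nm^3
Per kg fuel: H2O = (H/2 kmol)*22.4 = (0.09/2)*22.4 = 1.00800 Nm^3
O2 needed per kg fuel = C/12 + H/4 = 0.811/12 + 0.09/4 = 0.09008333 kmol
Per kg fuel: N2 = O2*3.76*22.4 = 0.09008333*3.76*22.4 = 7.58718 Nm^3
Total per kg = 1.51387 + 1.00800 + 7.58718 = 10.10905 Nm^3
Total = 10.10905 * 4.7 = 47.51 Nm^3


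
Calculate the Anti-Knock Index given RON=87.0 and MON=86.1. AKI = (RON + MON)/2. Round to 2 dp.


AKI = (RON + MON) / 2
AKI = (87.0 + 86.1) / 2
AKI = 173.1 / 2 = 86.55


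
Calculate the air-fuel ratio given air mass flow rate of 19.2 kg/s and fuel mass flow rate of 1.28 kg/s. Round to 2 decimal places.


AFR = m_air / m_fuel
AFR = 19.2 / 1.28 = 15.00


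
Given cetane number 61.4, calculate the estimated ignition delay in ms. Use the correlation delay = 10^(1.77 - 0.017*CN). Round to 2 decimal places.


delay = 10^(1.77 - 0.017*CN)
Exponent = 1.77 - 0.017*61.4 = 0.7262
delay = 10^0.7262 = 5.32 ms


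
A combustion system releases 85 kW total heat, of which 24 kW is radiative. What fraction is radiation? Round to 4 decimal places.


f_rad = Q_rad / Q_total
f_rad = 24 / 85 = 0.2824


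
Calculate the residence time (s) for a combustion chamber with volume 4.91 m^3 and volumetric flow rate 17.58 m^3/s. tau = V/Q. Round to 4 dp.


tau = V / Q_flow
tau = 4.91 / 17.58 = 0.2793 s


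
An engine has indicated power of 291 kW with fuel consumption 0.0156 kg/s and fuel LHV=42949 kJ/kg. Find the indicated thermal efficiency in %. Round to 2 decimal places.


eta_ith = (IP / (mf * LHV)) * 100
Denominator = 0.0156 * 42949 = 670.0044 kW
eta_ith = (291 / 670.0044) * 100 = 43.43%


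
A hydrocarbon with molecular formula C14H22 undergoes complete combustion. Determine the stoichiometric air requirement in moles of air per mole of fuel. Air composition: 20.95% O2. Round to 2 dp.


Balanced combustion: C14H22 + 19.5 O2 -> 14 CO2 + 11 H2O
O2 needed = C + H/4 = 14 + 22/4 = 19.50 moles
Air moles = O2 / 0.2095 = 19.50 / 0.2095 = 93.08 moles air


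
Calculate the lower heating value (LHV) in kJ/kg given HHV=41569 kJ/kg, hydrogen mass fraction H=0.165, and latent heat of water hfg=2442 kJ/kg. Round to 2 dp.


LHV = HHV - hfg * 9 * H
Water correction = 2442 * 9 * 0.165 = 3626.370 kJ/kg
LHV = 41569 - 3626.370 = 37942.63 kJ/kg


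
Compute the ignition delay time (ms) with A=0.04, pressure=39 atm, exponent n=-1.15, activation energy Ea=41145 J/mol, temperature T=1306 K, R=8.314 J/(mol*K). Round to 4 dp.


tau = A * P^n * exp(Ea/(R*T))
P^n = 39^(-1.15) = 0.01480048
Ea/(R*T) = 41145/(8.314*1306) = 3.789343
exp(Ea/(R*T)) = 44.227315
tau = 0.04 * 0.01480048 * 44.227315 = 0.0262 ms


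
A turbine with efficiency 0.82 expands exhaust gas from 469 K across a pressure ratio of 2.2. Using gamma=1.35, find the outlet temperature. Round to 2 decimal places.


T_out = T_in * (1 - eta * (1 - PR^(-(gamma-1)/gamma)))
Exponent = -(1.35-1)/1.35 = -0.25925926
PR^exp = 2.2^(-0.25925926) = 0.81512413
Factor = 1 - 0.82*(1 - 0.81512413) = 0.84840179
T_out = 469 * 0.84840179 = 397.90 K


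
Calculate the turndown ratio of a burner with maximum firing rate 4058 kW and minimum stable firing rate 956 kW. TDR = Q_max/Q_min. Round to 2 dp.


TDR = Q_max / Q_min
TDR = 4058 / 956 = 4.24


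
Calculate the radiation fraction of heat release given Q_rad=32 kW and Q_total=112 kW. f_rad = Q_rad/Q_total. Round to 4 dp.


f_rad = Q_rad / Q_total
f_rad = 32 / 112 = 0.2857


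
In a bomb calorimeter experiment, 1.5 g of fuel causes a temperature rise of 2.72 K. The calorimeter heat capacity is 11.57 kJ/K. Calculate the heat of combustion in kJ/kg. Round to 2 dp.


Hc = C_cal * delta_T / m_fuel
Q_released = 11.57 * 2.72 = 31.4704 kJ
m_fuel = 1.5 g = 1.5/1000 kg = 0.001500 kg
Hc = 31.4704 / 0.001500 = 20980.27 kJ/kg


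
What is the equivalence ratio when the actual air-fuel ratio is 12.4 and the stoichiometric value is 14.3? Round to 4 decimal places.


phi = AFR_stoich / AFR_actual
phi = 14.3 / 12.4 = 1.1532


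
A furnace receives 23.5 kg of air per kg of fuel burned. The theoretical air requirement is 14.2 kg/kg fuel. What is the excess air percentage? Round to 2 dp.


Excess air = actual - stoichiometric = 23.5 - 14.2 = 9.30 kg/kg fuel
Excess air % = (excess / stoich) * 100 = (9.30 / 14.2) * 100 = 65.49%


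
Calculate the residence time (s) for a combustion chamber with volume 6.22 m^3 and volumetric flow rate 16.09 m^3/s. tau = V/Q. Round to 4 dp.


tau = V / Q_flow
tau = 6.22 / 16.09 = 0.3866 s


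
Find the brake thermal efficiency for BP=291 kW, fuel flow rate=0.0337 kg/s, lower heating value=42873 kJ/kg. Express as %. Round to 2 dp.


eta_BTE = (BP / (mf * LHV)) * 100
Denominator = 0.0337 * 42873 = 1444.8201 kW
eta_BTE = (291 / 1444.8201) * 100 = 20.14%


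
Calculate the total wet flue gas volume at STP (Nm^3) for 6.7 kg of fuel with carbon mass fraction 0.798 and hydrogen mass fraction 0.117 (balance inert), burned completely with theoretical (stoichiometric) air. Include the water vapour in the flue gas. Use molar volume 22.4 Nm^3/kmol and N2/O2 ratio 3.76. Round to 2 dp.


Per kg fuel: CO2 = (C/12 kmol)*22.4 = (0.798/12)*22.4 = 1.48960 Nm^3
Per kg fuel: H2O = (H/2 kmol)*22.4 = (0.117/2)*22.4 = 1.31040 Nm^3
O2 needed per kg fuel = C/12 + H/4 = 0.798/12 + 0.117/4 = 0.09575000 kmol
Per kg fuel: N2 = O2*3.76*22.4 = 0.09575000*3.76*22.4 = 8.06445 Nm^3
Total per kg = 1.48960 + 1.31040 + 8.06445 = 10.86445 Nm^3
Total = 10.86445 * 6.7 = 72.79 Nm^3


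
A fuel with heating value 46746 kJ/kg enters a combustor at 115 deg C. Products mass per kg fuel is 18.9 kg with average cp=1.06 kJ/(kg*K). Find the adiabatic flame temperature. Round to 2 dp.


T_ad = T_in + Hc / (m_p * cp)
Denominator = 18.9 * 1.06 = 20.0340
Temperature rise = 46746 / 20.0340 = 2333.33 K
T_ad = 115 + 2333.33 = 2448.33 deg C


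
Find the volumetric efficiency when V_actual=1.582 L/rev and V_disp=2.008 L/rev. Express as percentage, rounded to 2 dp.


eta_v = (V_actual / V_disp) * 100
Ratio = 1.582 / 2.008 = 0.7878
eta_v = 0.7878 * 100 = 78.78%


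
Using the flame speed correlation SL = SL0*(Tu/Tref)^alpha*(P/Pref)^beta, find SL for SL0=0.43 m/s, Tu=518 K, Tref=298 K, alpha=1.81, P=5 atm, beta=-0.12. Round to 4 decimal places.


SL = SL0 * (Tu/Tref)^alpha * (P/Pref)^beta
T ratio = 518/298 = 1.73825503
(T ratio)^alpha = 1.73825503^1.81 = 2.720229
(P/Pref)^beta = 5^(-0.12) = 0.824373
SL = 0.43 * 2.720229 * 0.824373 = 0.9643 m/s


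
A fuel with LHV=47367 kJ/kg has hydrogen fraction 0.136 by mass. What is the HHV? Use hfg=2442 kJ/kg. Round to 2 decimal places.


HHV = LHV + hfg * 9 * H
Water addition = 2442 * 9 * 0.136 = 2989.008 kJ/kg
HHV = 47367 + 2989.008 = 50356.01 kJ/kg


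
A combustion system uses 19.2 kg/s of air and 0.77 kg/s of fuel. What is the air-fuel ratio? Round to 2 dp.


AFR = m_air / m_fuel
AFR = 19.2 / 0.77 = 24.94


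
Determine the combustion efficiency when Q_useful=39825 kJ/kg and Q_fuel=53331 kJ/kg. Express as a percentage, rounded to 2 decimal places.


Efficiency = (Q_useful / Q_fuel) * 100
Efficiency = (39825 / 53331) * 100
Efficiency = 0.7468 * 100 = 74.68%


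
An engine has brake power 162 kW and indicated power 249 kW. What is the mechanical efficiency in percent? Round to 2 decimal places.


eta_mech = (BP / IP) * 100
Ratio = 162 / 249 = 0.6506
eta_mech = 0.6506 * 100 = 65.06%


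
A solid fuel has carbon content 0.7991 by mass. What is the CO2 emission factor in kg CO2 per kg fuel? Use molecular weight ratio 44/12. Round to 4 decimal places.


EF = C_frac * (M_CO2 / M_C)
EF = 0.7991 * (44/12)
EF = 0.7991 * 3.666667 = 2.9300 kg_CO2/kg_fuel


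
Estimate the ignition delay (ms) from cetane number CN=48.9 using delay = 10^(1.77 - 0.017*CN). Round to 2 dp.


delay = 10^(1.77 - 0.017*CN)
Exponent = 1.77 - 0.017*48.9 = 0.9387
delay = 10^0.9387 = 8.68 ms


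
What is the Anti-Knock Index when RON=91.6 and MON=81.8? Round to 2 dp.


AKI = (RON + MON) / 2
AKI = (91.6 + 81.8) / 2
AKI = 173.4 / 2 = 86.70


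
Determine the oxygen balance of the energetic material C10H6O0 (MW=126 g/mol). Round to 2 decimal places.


OB = -1600 * (2C + H/2 - O) / MW
Inner = 2*10 + 6/2 - 0 = 23.00
OB = -1600 * 23.00 / 126 = -292.06%


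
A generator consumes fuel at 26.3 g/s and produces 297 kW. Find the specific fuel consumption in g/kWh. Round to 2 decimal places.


SFC = (mf / BP) * 3600
Rate = 26.3 / 297 = 0.088552 g/(s*kW)
SFC = 0.088552 * 3600 = 318.79 g/kWh


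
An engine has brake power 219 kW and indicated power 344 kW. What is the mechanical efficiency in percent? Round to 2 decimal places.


eta_mech = (BP / IP) * 100
Ratio = 219 / 344 = 0.6366
eta_mech = 0.6366 * 100 = 63.66%


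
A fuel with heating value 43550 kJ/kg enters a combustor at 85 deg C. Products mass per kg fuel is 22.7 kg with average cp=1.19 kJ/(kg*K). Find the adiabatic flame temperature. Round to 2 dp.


T_ad = T_in + Hc / (m_p * cp)
Denominator = 22.7 * 1.19 = 27.0130
Temperature rise = 43550 / 27.0130 = 1612.19 K
T_ad = 85 + 1612.19 = 1697.19 deg C


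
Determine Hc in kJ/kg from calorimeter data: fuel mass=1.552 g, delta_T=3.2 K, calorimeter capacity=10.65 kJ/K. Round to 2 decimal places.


Hc = C_cal * delta_T / m_fuel
Q_released = 10.65 * 3.2 = 34.0800 kJ
m_fuel = 1.552 g = 1.552/1000 kg = 0.001552 kg
Hc = 34.0800 / 0.001552 = 21958.76 kJ/kg


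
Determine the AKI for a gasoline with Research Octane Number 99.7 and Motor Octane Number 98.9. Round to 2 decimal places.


AKI = (RON + MON) / 2
AKI = (99.7 + 98.9) / 2
AKI = 198.6 / 2 = 99.30


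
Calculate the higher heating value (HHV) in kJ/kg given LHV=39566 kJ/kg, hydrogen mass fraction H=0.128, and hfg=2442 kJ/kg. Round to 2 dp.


HHV = LHV + hfg * 9 * H
Water addition = 2442 * 9 * 0.128 = 2813.184 kJ/kg
HHV = 39566 + 2813.184 = 42379.18 kJ/kg


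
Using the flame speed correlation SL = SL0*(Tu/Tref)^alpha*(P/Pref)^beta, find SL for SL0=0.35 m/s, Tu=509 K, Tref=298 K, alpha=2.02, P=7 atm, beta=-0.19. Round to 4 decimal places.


SL = SL0 * (Tu/Tref)^alpha * (P/Pref)^beta
T ratio = 509/298 = 1.70805369
(T ratio)^alpha = 1.70805369^2.02 = 2.948853
(P/Pref)^beta = 7^(-0.19) = 0.690926
SL = 0.35 * 2.948853 * 0.690926 = 0.7131 m/s


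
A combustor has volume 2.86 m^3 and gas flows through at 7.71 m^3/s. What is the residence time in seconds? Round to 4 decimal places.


tau = V / Q_flow
tau = 2.86 / 7.71 = 0.3709 s


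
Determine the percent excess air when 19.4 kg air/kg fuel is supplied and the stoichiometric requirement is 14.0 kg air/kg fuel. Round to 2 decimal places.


Excess air = actual - stoichiometric = 19.4 - 14.0 = 5.40 kg/kg fuel
Excess air % = (excess / stoich) * 100 = (5.40 / 14.0) * 100 = 38.57%


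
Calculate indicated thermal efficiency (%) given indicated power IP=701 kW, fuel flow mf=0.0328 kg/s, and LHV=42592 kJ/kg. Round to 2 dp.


eta_ith = (IP / (mf * LHV)) * 100
Denominator = 0.0328 * 42592 = 1397.0176 kW
eta_ith = (701 / 1397.0176) * 100 = 50.18%


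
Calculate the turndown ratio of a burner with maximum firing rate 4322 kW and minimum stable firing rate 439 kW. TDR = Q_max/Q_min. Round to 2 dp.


TDR = Q_max / Q_min
TDR = 4322 / 439 = 9.85
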